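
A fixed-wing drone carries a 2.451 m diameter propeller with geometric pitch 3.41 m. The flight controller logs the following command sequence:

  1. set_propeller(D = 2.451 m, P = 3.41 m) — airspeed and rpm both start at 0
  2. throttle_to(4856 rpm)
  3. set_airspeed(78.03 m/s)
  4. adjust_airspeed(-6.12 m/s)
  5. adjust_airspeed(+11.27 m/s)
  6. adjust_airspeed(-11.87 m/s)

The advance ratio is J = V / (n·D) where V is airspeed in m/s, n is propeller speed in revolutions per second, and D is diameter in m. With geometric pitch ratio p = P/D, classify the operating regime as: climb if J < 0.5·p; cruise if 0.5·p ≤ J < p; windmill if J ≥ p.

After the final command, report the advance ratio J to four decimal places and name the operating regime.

set_propeller: D = 2.451 m, P = 3.41 m (p = P/D = 1.391269); state ← (V=0, rpm=0)
throttle_to(4856): rpm ← 4856
set_airspeed(78.03): V ← 78.03 m/s
adjust_airspeed(-6.12): V ← 78.03 -6.12 = 71.91 m/s
adjust_airspeed(+11.27): V ← 71.91 +11.27 = 83.18 m/s
adjust_airspeed(-11.87): V ← 83.18 -11.87 = 71.31 m/s
final state: V = 71.31 m/s, rpm = 4856 → n = rpm/60 = 80.933333 rev/s
J = V / (n·D) = 71.31 / (80.933333 × 2.451) = 0.359484
regime bands: climb J<0.6956 | cruise [0.6956, 1.3913) | windmill J≥1.3913
J = 0.3595 → climb

J = 0.3595, regime = climb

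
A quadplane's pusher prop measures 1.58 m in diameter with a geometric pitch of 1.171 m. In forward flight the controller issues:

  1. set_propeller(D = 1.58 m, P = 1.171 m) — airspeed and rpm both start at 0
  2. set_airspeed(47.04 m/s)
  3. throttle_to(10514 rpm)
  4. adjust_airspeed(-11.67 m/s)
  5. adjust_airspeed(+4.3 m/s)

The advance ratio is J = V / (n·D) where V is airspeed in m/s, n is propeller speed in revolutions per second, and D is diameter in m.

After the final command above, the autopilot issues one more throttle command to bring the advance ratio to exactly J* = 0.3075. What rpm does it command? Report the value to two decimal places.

rpm = 4899.04

set_propeller: D = 1.58 m, P = 1.171 m (p = P/D = 0.741139); state ← (V=0, rpm=0)
set_airspeed(47.04): V ← 47.04 m/s
throttle_to(10514): rpm ← 10514
adjust_airspeed(-11.67): V ← 47.04 -11.67 = 35.37 m/s
adjust_airspeed(+4.3): V ← 35.37 +4.3 = 39.67 m/s
final state: V = 39.67 m/s, rpm = 10514 → n = rpm/60 = 175.233333 rev/s
target J* = 0.3075; solve J* = V/(n·D) for n: n = V/(J*·D) = 39.67/(0.3075 × 1.58) = 81.650715 rev/s
rpm = 60·n = 4899.042914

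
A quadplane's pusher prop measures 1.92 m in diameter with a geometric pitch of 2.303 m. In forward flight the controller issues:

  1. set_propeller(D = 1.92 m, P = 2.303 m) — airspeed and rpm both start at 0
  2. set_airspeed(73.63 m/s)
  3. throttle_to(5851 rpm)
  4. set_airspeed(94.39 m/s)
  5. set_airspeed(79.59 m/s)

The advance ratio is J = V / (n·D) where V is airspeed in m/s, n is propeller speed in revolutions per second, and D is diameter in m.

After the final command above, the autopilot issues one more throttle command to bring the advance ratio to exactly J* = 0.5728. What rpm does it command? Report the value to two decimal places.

rpm = 4342.16

set_propeller: D = 1.92 m, P = 2.303 m (p = P/D = 1.199479); state ← (V=0, rpm=0)
set_airspeed(73.63): V ← 73.63 m/s
throttle_to(5851): rpm ← 5851
set_airspeed(94.39): V ← 94.39 m/s
set_airspeed(79.59): V ← 79.59 m/s
final state: V = 79.59 m/s, rpm = 5851 → n = rpm/60 = 97.516667 rev/s
target J* = 0.5728; solve J* = V/(n·D) for n: n = V/(J*·D) = 79.59/(0.5728 × 1.92) = 72.369282 rev/s
rpm = 60·n = 4342.156948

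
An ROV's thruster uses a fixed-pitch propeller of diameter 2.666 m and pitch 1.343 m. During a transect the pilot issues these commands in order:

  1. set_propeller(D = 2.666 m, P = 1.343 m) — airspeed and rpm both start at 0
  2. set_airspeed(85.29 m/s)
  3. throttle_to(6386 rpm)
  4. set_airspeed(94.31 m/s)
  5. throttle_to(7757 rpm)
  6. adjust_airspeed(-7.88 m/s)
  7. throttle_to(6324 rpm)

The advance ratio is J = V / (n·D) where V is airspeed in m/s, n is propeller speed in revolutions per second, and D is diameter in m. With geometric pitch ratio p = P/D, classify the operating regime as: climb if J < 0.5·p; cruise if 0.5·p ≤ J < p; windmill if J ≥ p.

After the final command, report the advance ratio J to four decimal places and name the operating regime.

set_propeller: D = 2.666 m, P = 1.343 m (p = P/D = 0.503751); state ← (V=0, rpm=0)
set_airspeed(85.29): V ← 85.29 m/s
throttle_to(6386): rpm ← 6386
set_airspeed(94.31): V ← 94.31 m/s
throttle_to(7757): rpm ← 7757
adjust_airspeed(-7.88): V ← 94.31 -7.88 = 86.43 m/s
throttle_to(6324): rpm ← 6324
final state: V = 86.43 m/s, rpm = 6324 → n = rpm/60 = 105.400000 rev/s
J = V / (n·D) = 86.43 / (105.400000 × 2.666) = 0.307584
regime bands: climb J<0.2519 | cruise [0.2519, 0.5038) | windmill J≥0.5038
J = 0.3076 → cruise

J = 0.3076, regime = cruise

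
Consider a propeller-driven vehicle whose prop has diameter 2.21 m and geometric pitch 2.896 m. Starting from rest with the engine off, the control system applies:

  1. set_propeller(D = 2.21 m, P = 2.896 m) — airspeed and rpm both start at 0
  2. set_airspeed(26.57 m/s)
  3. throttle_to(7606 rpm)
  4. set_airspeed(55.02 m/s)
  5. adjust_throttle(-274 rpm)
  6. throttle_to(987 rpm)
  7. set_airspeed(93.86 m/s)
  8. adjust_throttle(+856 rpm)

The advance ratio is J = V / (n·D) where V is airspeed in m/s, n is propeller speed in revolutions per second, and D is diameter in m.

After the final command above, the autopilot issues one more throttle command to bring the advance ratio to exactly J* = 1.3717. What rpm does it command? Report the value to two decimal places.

rpm = 1857.72

set_propeller: D = 2.21 m, P = 2.896 m (p = P/D = 1.310407); state ← (V=0, rpm=0)
set_airspeed(26.57): V ← 26.57 m/s
throttle_to(7606): rpm ← 7606
set_airspeed(55.02): V ← 55.02 m/s
adjust_throttle(-274): rpm ← 7606 -274 = 7332
throttle_to(987): rpm ← 987
set_airspeed(93.86): V ← 93.86 m/s
adjust_throttle(+856): rpm ← 987 +856 = 1843
final state: V = 93.86 m/s, rpm = 1843 → n = rpm/60 = 30.716667 rev/s
target J* = 1.3717; solve J* = V/(n·D) for n: n = V/(J*·D) = 93.86/(1.3717 × 2.21) = 30.962009 rev/s
rpm = 60·n = 1857.720561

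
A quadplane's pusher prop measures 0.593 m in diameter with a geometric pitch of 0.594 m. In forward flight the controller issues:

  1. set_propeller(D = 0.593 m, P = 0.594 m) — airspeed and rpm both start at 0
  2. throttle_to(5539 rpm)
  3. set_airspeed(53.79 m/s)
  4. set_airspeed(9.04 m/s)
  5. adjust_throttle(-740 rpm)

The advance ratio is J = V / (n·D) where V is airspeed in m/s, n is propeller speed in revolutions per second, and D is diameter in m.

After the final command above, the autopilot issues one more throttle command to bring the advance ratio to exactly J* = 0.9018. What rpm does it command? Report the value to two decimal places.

set_propeller: D = 0.593 m, P = 0.594 m (p = P/D = 1.001686); state ← (V=0, rpm=0)
throttle_to(5539): rpm ← 5539
set_airspeed(53.79): V ← 53.79 m/s
set_airspeed(9.04): V ← 9.04 m/s
adjust_throttle(-740): rpm ← 5539 -740 = 4799
final state: V = 9.04 m/s, rpm = 4799 → n = rpm/60 = 79.983333 rev/s
target J* = 0.9018; solve J* = V/(n·D) for n: n = V/(J*·D) = 9.04/(0.9018 × 0.593) = 16.904546 rev/s
rpm = 60·n = 1014.272747

rpm = 1014.27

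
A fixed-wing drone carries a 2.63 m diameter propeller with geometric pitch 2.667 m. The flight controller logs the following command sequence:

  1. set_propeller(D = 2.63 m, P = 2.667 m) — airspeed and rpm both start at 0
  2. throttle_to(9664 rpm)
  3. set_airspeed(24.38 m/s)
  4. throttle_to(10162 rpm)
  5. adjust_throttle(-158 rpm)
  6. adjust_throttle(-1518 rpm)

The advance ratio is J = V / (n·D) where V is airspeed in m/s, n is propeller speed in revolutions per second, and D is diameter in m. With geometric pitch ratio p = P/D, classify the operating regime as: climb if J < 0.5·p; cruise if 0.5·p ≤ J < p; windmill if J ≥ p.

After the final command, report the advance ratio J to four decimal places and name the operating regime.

J = 0.0655, regime = climb

set_propeller: D = 2.63 m, P = 2.667 m (p = P/D = 1.014068); state ← (V=0, rpm=0)
throttle_to(9664): rpm ← 9664
set_airspeed(24.38): V ← 24.38 m/s
throttle_to(10162): rpm ← 10162
adjust_throttle(-158): rpm ← 10162 -158 = 10004
adjust_throttle(-1518): rpm ← 10004 -1518 = 8486
final state: V = 24.38 m/s, rpm = 8486 → n = rpm/60 = 141.433333 rev/s
J = V / (n·D) = 24.38 / (141.433333 × 2.63) = 0.065543
regime bands: climb J<0.5070 | cruise [0.5070, 1.0141) | windmill J≥1.0141
J = 0.0655 → climb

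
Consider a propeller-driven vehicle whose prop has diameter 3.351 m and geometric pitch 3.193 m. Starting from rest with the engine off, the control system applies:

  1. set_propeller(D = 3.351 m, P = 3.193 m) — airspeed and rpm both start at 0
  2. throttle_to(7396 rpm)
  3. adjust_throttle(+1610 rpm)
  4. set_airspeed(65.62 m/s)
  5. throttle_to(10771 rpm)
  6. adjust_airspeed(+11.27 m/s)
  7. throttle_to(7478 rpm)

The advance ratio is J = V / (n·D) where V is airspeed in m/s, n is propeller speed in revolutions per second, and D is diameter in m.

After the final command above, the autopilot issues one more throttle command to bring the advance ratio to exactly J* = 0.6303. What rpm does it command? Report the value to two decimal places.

rpm = 2184.24

set_propeller: D = 3.351 m, P = 3.193 m (p = P/D = 0.952850); state ← (V=0, rpm=0)
throttle_to(7396): rpm ← 7396
adjust_throttle(+1610): rpm ← 7396 +1610 = 9006
set_airspeed(65.62): V ← 65.62 m/s
throttle_to(10771): rpm ← 10771
adjust_airspeed(+11.27): V ← 65.62 +11.27 = 76.89 m/s
throttle_to(7478): rpm ← 7478
final state: V = 76.89 m/s, rpm = 7478 → n = rpm/60 = 124.633333 rev/s
target J* = 0.6303; solve J* = V/(n·D) for n: n = V/(J*·D) = 76.89/(0.6303 × 3.351) = 36.403918 rev/s
rpm = 60·n = 2184.235072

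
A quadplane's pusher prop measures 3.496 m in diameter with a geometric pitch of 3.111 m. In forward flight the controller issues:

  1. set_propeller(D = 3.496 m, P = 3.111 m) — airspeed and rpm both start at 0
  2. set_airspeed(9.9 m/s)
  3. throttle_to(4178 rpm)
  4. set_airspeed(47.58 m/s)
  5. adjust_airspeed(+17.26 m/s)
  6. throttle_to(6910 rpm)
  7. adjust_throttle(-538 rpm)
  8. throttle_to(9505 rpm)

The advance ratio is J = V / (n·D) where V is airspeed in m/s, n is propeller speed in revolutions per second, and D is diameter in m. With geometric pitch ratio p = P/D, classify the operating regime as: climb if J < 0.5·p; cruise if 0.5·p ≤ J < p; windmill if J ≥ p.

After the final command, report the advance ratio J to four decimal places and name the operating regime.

set_propeller: D = 3.496 m, P = 3.111 m (p = P/D = 0.889874); state ← (V=0, rpm=0)
set_airspeed(9.9): V ← 9.9 m/s
throttle_to(4178): rpm ← 4178
set_airspeed(47.58): V ← 47.58 m/s
adjust_airspeed(+17.26): V ← 47.58 +17.26 = 64.84 m/s
throttle_to(6910): rpm ← 6910
adjust_throttle(-538): rpm ← 6910 -538 = 6372
throttle_to(9505): rpm ← 9505
final state: V = 64.84 m/s, rpm = 9505 → n = rpm/60 = 158.416667 rev/s
J = V / (n·D) = 64.84 / (158.416667 × 3.496) = 0.117077
regime bands: climb J<0.4449 | cruise [0.4449, 0.8899) | windmill J≥0.8899
J = 0.1171 → climb

J = 0.1171, regime = climb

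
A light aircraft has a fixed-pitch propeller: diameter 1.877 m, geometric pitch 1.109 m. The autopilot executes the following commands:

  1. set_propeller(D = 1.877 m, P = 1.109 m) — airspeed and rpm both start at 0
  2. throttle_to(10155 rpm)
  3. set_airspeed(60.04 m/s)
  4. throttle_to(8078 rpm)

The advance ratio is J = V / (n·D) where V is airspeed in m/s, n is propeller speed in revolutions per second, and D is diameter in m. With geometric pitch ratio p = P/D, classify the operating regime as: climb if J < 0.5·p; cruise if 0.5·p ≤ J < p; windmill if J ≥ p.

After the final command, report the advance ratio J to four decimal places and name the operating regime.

set_propeller: D = 1.877 m, P = 1.109 m (p = P/D = 0.590836); state ← (V=0, rpm=0)
throttle_to(10155): rpm ← 10155
set_airspeed(60.04): V ← 60.04 m/s
throttle_to(8078): rpm ← 8078
final state: V = 60.04 m/s, rpm = 8078 → n = rpm/60 = 134.633333 rev/s
J = V / (n·D) = 60.04 / (134.633333 × 1.877) = 0.237588
regime bands: climb J<0.2954 | cruise [0.2954, 0.5908) | windmill J≥0.5908
J = 0.2376 → climb

J = 0.2376, regime = climb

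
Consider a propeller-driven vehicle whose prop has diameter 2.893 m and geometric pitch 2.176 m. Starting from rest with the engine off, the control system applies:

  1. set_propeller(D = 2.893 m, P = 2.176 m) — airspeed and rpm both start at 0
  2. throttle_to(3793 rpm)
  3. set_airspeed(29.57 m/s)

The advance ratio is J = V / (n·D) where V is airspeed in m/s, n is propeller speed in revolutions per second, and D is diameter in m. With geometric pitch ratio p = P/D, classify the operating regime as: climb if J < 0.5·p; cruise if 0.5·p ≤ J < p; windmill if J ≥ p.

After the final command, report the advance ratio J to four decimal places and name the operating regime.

set_propeller: D = 2.893 m, P = 2.176 m (p = P/D = 0.752160); state ← (V=0, rpm=0)
throttle_to(3793): rpm ← 3793
set_airspeed(29.57): V ← 29.57 m/s
final state: V = 29.57 m/s, rpm = 3793 → n = rpm/60 = 63.216667 rev/s
J = V / (n·D) = 29.57 / (63.216667 × 2.893) = 0.161686
regime bands: climb J<0.3761 | cruise [0.3761, 0.7522) | windmill J≥0.7522
J = 0.1617 → climb

J = 0.1617, regime = climb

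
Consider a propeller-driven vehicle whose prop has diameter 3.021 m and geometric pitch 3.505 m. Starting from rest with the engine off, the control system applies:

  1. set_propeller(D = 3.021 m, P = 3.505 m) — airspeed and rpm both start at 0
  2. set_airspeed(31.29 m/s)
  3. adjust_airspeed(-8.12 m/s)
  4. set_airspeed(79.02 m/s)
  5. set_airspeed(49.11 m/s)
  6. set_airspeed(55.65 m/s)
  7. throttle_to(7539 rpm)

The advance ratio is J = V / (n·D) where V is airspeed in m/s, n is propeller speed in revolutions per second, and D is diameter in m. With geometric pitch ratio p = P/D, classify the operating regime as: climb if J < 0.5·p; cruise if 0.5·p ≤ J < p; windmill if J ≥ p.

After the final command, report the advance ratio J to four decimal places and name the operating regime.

J = 0.1466, regime = climb

set_propeller: D = 3.021 m, P = 3.505 m (p = P/D = 1.160212); state ← (V=0, rpm=0)
set_airspeed(31.29): V ← 31.29 m/s
adjust_airspeed(-8.12): V ← 31.29 -8.12 = 23.17 m/s
set_airspeed(79.02): V ← 79.02 m/s
set_airspeed(49.11): V ← 49.11 m/s
set_airspeed(55.65): V ← 55.65 m/s
throttle_to(7539): rpm ← 7539
final state: V = 55.65 m/s, rpm = 7539 → n = rpm/60 = 125.650000 rev/s
J = V / (n·D) = 55.65 / (125.650000 × 3.021) = 0.146606
regime bands: climb J<0.5801 | cruise [0.5801, 1.1602) | windmill J≥1.1602
J = 0.1466 → climb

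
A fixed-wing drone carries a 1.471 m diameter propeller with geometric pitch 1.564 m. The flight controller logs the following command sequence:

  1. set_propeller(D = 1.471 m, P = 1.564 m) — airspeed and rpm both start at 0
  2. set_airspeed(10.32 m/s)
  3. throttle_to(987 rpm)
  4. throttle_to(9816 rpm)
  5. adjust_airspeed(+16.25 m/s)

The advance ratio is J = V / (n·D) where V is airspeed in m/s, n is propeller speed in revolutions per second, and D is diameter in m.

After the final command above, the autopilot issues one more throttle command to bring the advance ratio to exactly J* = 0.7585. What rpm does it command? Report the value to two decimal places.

set_propeller: D = 1.471 m, P = 1.564 m (p = P/D = 1.063222); state ← (V=0, rpm=0)
set_airspeed(10.32): V ← 10.32 m/s
throttle_to(987): rpm ← 987
throttle_to(9816): rpm ← 9816
adjust_airspeed(+16.25): V ← 10.32 +16.25 = 26.57 m/s
final state: V = 26.57 m/s, rpm = 9816 → n = rpm/60 = 163.600000 rev/s
target J* = 0.7585; solve J* = V/(n·D) for n: n = V/(J*·D) = 26.57/(0.7585 × 1.471) = 23.813504 rev/s
rpm = 60·n = 1428.810217

rpm = 1428.81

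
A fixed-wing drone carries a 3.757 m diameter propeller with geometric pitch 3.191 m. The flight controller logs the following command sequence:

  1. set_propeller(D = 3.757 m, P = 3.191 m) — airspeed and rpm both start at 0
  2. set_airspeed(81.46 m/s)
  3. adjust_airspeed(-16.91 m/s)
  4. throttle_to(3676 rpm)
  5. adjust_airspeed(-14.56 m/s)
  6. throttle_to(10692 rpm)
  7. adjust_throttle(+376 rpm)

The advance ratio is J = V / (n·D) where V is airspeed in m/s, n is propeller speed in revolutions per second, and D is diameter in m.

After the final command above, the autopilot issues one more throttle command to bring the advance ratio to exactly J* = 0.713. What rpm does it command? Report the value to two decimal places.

set_propeller: D = 3.757 m, P = 3.191 m (p = P/D = 0.849348); state ← (V=0, rpm=0)
set_airspeed(81.46): V ← 81.46 m/s
adjust_airspeed(-16.91): V ← 81.46 -16.91 = 64.55 m/s
throttle_to(3676): rpm ← 3676
adjust_airspeed(-14.56): V ← 64.55 -14.56 = 49.99 m/s
throttle_to(10692): rpm ← 10692
adjust_throttle(+376): rpm ← 10692 +376 = 11068
final state: V = 49.99 m/s, rpm = 11068 → n = rpm/60 = 184.466667 rev/s
target J* = 0.713; solve J* = V/(n·D) for n: n = V/(J*·D) = 49.99/(0.713 × 3.757) = 18.661752 rev/s
rpm = 60·n = 1119.705115

rpm = 1119.71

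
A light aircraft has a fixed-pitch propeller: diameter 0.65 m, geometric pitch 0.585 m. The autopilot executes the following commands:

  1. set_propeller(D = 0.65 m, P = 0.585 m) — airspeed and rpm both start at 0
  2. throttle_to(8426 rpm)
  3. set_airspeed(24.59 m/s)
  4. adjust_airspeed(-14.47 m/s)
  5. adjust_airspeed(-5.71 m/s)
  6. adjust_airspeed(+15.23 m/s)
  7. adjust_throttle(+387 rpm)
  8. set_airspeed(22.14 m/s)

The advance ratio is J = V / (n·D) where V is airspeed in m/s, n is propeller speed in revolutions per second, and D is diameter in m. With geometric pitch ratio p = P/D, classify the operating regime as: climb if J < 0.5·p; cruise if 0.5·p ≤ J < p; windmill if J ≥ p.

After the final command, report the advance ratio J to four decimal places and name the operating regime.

set_propeller: D = 0.65 m, P = 0.585 m (p = P/D = 0.900000); state ← (V=0, rpm=0)
throttle_to(8426): rpm ← 8426
set_airspeed(24.59): V ← 24.59 m/s
adjust_airspeed(-14.47): V ← 24.59 -14.47 = 10.12 m/s
adjust_airspeed(-5.71): V ← 10.12 -5.71 = 4.41 m/s
adjust_airspeed(+15.23): V ← 4.41 +15.23 = 19.64 m/s
adjust_throttle(+387): rpm ← 8426 +387 = 8813
set_airspeed(22.14): V ← 22.14 m/s
final state: V = 22.14 m/s, rpm = 8813 → n = rpm/60 = 146.883333 rev/s
J = V / (n·D) = 22.14 / (146.883333 × 0.65) = 0.231895
regime bands: climb J<0.4500 | cruise [0.4500, 0.9000) | windmill J≥0.9000
J = 0.2319 → climb

J = 0.2319, regime = climb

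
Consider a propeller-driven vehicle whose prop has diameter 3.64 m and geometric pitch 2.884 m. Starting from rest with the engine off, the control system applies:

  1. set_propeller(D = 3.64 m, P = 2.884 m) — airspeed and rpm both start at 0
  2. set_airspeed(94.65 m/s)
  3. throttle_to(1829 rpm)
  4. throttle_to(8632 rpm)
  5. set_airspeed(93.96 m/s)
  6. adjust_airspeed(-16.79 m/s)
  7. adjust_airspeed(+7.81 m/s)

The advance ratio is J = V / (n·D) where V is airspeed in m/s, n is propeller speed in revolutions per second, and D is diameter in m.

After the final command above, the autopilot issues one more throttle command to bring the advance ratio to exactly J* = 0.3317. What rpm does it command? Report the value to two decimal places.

rpm = 4223.00

set_propeller: D = 3.64 m, P = 2.884 m (p = P/D = 0.792308); state ← (V=0, rpm=0)
set_airspeed(94.65): V ← 94.65 m/s
throttle_to(1829): rpm ← 1829
throttle_to(8632): rpm ← 8632
set_airspeed(93.96): V ← 93.96 m/s
adjust_airspeed(-16.79): V ← 93.96 -16.79 = 77.17 m/s
adjust_airspeed(+7.81): V ← 77.17 +7.81 = 84.98 m/s
final state: V = 84.98 m/s, rpm = 8632 → n = rpm/60 = 143.866667 rev/s
target J* = 0.3317; solve J* = V/(n·D) for n: n = V/(J*·D) = 84.98/(0.3317 × 3.64) = 70.383340 rev/s
rpm = 60·n = 4223.000394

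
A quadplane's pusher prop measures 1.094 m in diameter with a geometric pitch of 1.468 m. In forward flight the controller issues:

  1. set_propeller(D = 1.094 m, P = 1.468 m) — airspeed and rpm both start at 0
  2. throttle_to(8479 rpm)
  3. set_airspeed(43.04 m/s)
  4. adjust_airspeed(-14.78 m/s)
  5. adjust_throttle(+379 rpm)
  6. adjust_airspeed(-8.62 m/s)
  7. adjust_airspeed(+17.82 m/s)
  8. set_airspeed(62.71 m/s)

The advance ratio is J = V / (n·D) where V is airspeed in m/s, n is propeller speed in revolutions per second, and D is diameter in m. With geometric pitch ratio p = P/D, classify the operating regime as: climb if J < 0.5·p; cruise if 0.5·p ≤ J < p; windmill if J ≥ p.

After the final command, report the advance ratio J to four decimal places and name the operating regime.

J = 0.3883, regime = climb

set_propeller: D = 1.094 m, P = 1.468 m (p = P/D = 1.341865); state ← (V=0, rpm=0)
throttle_to(8479): rpm ← 8479
set_airspeed(43.04): V ← 43.04 m/s
adjust_airspeed(-14.78): V ← 43.04 -14.78 = 28.26 m/s
adjust_throttle(+379): rpm ← 8479 +379 = 8858
adjust_airspeed(-8.62): V ← 28.26 -8.62 = 19.64 m/s
adjust_airspeed(+17.82): V ← 19.64 +17.82 = 37.46 m/s
set_airspeed(62.71): V ← 62.71 m/s
final state: V = 62.71 m/s, rpm = 8858 → n = rpm/60 = 147.633333 rev/s
J = V / (n·D) = 62.71 / (147.633333 × 1.094) = 0.388271
regime bands: climb J<0.6709 | cruise [0.6709, 1.3419) | windmill J≥1.3419
J = 0.3883 → climb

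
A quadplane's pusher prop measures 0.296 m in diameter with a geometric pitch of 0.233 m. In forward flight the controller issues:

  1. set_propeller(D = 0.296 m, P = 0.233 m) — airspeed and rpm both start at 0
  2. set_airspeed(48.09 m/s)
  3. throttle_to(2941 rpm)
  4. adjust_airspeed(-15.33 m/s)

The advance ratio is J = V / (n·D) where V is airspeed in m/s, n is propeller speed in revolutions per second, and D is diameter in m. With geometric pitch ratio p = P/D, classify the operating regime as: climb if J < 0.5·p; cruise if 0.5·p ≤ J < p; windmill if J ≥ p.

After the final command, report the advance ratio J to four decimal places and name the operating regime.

J = 2.2579, regime = windmill

set_propeller: D = 0.296 m, P = 0.233 m (p = P/D = 0.787162); state ← (V=0, rpm=0)
set_airspeed(48.09): V ← 48.09 m/s
throttle_to(2941): rpm ← 2941
adjust_airspeed(-15.33): V ← 48.09 -15.33 = 32.76 m/s
final state: V = 32.76 m/s, rpm = 2941 → n = rpm/60 = 49.016667 rev/s
J = V / (n·D) = 32.76 / (49.016667 × 0.296) = 2.257919
regime bands: climb J<0.3936 | cruise [0.3936, 0.7872) | windmill J≥0.7872
J = 2.2579 → windmill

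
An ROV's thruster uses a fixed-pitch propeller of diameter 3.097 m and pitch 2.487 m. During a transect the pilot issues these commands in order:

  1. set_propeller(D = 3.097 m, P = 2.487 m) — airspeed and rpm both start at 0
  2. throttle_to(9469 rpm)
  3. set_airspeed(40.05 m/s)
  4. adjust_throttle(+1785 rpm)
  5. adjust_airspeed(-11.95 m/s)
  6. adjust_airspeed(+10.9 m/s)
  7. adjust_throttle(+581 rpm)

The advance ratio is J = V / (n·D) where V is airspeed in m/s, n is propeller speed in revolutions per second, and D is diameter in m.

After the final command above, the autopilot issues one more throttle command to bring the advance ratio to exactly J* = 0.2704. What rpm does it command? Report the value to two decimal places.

rpm = 2794.27

set_propeller: D = 3.097 m, P = 2.487 m (p = P/D = 0.803035); state ← (V=0, rpm=0)
throttle_to(9469): rpm ← 9469
set_airspeed(40.05): V ← 40.05 m/s
adjust_throttle(+1785): rpm ← 9469 +1785 = 11254
adjust_airspeed(-11.95): V ← 40.05 -11.95 = 28.1 m/s
adjust_airspeed(+10.9): V ← 28.1 +10.9 = 39 m/s
adjust_throttle(+581): rpm ← 11254 +581 = 11835
final state: V = 39 m/s, rpm = 11835 → n = rpm/60 = 197.250000 rev/s
target J* = 0.2704; solve J* = V/(n·D) for n: n = V/(J*·D) = 39/(0.2704 × 3.097) = 46.571123 rev/s
rpm = 60·n = 2794.267405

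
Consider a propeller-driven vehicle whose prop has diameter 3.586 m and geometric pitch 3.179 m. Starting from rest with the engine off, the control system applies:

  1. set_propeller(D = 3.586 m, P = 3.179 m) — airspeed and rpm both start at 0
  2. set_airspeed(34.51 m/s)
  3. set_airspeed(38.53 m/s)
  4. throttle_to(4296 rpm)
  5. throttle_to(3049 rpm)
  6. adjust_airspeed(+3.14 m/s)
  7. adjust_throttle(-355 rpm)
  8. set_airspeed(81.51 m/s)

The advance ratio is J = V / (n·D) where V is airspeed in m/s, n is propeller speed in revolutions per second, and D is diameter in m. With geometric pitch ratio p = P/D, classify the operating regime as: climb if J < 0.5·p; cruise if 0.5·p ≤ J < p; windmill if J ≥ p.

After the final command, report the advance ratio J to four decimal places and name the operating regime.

J = 0.5062, regime = cruise

set_propeller: D = 3.586 m, P = 3.179 m (p = P/D = 0.886503); state ← (V=0, rpm=0)
set_airspeed(34.51): V ← 34.51 m/s
set_airspeed(38.53): V ← 38.53 m/s
throttle_to(4296): rpm ← 4296
throttle_to(3049): rpm ← 3049
adjust_airspeed(+3.14): V ← 38.53 +3.14 = 41.67 m/s
adjust_throttle(-355): rpm ← 3049 -355 = 2694
set_airspeed(81.51): V ← 81.51 m/s
final state: V = 81.51 m/s, rpm = 2694 → n = rpm/60 = 44.900000 rev/s
J = V / (n·D) = 81.51 / (44.900000 × 3.586) = 0.506237
regime bands: climb J<0.4433 | cruise [0.4433, 0.8865) | windmill J≥0.8865
J = 0.5062 → cruise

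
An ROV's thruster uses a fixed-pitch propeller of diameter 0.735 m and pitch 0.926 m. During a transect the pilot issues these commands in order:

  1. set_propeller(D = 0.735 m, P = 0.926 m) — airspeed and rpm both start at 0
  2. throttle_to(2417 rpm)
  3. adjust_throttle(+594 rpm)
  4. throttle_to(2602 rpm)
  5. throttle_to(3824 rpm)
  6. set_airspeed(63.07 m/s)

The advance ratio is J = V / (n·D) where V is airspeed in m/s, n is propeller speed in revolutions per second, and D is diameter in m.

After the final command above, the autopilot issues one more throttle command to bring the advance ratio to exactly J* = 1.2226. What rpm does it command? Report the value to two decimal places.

rpm = 4211.17

set_propeller: D = 0.735 m, P = 0.926 m (p = P/D = 1.259864); state ← (V=0, rpm=0)
throttle_to(2417): rpm ← 2417
adjust_throttle(+594): rpm ← 2417 +594 = 3011
throttle_to(2602): rpm ← 2602
throttle_to(3824): rpm ← 3824
set_airspeed(63.07): V ← 63.07 m/s
final state: V = 63.07 m/s, rpm = 3824 → n = rpm/60 = 63.733333 rev/s
target J* = 1.2226; solve J* = V/(n·D) for n: n = V/(J*·D) = 63.07/(1.2226 × 0.735) = 70.186098 rev/s
rpm = 60·n = 4211.165899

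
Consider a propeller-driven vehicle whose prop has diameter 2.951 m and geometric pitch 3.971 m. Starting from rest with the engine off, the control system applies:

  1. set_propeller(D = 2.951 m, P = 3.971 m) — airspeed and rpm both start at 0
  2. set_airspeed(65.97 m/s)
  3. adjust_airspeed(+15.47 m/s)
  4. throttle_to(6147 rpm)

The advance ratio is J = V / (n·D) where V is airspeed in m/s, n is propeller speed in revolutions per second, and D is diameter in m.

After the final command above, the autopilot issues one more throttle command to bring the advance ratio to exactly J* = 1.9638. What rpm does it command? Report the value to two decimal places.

rpm = 843.18

set_propeller: D = 2.951 m, P = 3.971 m (p = P/D = 1.345646); state ← (V=0, rpm=0)
set_airspeed(65.97): V ← 65.97 m/s
adjust_airspeed(+15.47): V ← 65.97 +15.47 = 81.44 m/s
throttle_to(6147): rpm ← 6147
final state: V = 81.44 m/s, rpm = 6147 → n = rpm/60 = 102.450000 rev/s
target J* = 1.9638; solve J* = V/(n·D) for n: n = V/(J*·D) = 81.44/(1.9638 × 2.951) = 14.053073 rev/s
rpm = 60·n = 843.184375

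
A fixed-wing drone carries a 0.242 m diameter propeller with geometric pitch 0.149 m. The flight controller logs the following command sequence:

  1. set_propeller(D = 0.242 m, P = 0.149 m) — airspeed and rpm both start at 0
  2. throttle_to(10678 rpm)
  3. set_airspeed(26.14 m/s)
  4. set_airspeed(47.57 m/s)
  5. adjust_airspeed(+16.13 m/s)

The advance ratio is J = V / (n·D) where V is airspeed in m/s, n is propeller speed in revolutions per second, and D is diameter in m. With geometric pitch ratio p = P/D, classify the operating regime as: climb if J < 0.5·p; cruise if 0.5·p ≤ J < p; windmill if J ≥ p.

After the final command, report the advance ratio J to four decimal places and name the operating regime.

J = 1.4791, regime = windmill

set_propeller: D = 0.242 m, P = 0.149 m (p = P/D = 0.615702); state ← (V=0, rpm=0)
throttle_to(10678): rpm ← 10678
set_airspeed(26.14): V ← 26.14 m/s
set_airspeed(47.57): V ← 47.57 m/s
adjust_airspeed(+16.13): V ← 47.57 +16.13 = 63.7 m/s
final state: V = 63.7 m/s, rpm = 10678 → n = rpm/60 = 177.966667 rev/s
J = V / (n·D) = 63.7 / (177.966667 × 0.242) = 1.479059
regime bands: climb J<0.3079 | cruise [0.3079, 0.6157) | windmill J≥0.6157
J = 1.4791 → windmill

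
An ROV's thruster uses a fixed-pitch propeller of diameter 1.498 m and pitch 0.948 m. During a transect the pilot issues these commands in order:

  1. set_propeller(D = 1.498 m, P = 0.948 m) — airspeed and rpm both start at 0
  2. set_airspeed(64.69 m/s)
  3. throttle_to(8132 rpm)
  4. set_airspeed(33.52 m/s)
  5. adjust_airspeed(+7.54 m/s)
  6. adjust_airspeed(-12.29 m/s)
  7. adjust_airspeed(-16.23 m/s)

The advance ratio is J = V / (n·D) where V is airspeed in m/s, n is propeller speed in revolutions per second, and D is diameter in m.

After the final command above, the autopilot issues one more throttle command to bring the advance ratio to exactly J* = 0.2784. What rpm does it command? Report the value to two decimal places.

rpm = 1804.13

set_propeller: D = 1.498 m, P = 0.948 m (p = P/D = 0.632844); state ← (V=0, rpm=0)
set_airspeed(64.69): V ← 64.69 m/s
throttle_to(8132): rpm ← 8132
set_airspeed(33.52): V ← 33.52 m/s
adjust_airspeed(+7.54): V ← 33.52 +7.54 = 41.06 m/s
adjust_airspeed(-12.29): V ← 41.06 -12.29 = 28.77 m/s
adjust_airspeed(-16.23): V ← 28.77 -16.23 = 12.54 m/s
final state: V = 12.54 m/s, rpm = 8132 → n = rpm/60 = 135.533333 rev/s
target J* = 0.2784; solve J* = V/(n·D) for n: n = V/(J*·D) = 12.54/(0.2784 × 1.498) = 30.068827 rev/s
rpm = 60·n = 1804.129644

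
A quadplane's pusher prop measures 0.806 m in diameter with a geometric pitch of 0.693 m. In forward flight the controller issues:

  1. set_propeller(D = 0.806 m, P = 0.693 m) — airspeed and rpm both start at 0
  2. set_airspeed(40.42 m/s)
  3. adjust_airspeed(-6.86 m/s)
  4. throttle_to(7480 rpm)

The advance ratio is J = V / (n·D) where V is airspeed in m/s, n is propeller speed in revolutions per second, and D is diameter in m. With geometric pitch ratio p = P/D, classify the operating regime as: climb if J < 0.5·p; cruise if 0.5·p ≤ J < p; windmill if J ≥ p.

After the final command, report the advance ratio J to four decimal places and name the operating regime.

J = 0.3340, regime = climb

set_propeller: D = 0.806 m, P = 0.693 m (p = P/D = 0.859801); state ← (V=0, rpm=0)
set_airspeed(40.42): V ← 40.42 m/s
adjust_airspeed(-6.86): V ← 40.42 -6.86 = 33.56 m/s
throttle_to(7480): rpm ← 7480
final state: V = 33.56 m/s, rpm = 7480 → n = rpm/60 = 124.666667 rev/s
J = V / (n·D) = 33.56 / (124.666667 × 0.806) = 0.333992
regime bands: climb J<0.4299 | cruise [0.4299, 0.8598) | windmill J≥0.8598
J = 0.3340 → climb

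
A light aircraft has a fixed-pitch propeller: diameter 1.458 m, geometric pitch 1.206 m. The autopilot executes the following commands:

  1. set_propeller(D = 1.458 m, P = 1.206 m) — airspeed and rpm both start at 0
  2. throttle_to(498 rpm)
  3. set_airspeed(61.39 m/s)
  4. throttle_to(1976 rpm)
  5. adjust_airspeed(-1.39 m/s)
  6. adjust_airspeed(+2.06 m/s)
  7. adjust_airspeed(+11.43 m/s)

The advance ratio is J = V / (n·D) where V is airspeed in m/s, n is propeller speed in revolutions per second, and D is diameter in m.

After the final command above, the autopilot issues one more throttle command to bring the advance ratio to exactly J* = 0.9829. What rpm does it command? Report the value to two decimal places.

rpm = 3076.89

set_propeller: D = 1.458 m, P = 1.206 m (p = P/D = 0.827160); state ← (V=0, rpm=0)
throttle_to(498): rpm ← 498
set_airspeed(61.39): V ← 61.39 m/s
throttle_to(1976): rpm ← 1976
adjust_airspeed(-1.39): V ← 61.39 -1.39 = 60 m/s
adjust_airspeed(+2.06): V ← 60 +2.06 = 62.06 m/s
adjust_airspeed(+11.43): V ← 62.06 +11.43 = 73.49 m/s
final state: V = 73.49 m/s, rpm = 1976 → n = rpm/60 = 32.933333 rev/s
target J* = 0.9829; solve J* = V/(n·D) for n: n = V/(J*·D) = 73.49/(0.9829 × 1.458) = 51.281579 rev/s
rpm = 60·n = 3076.894735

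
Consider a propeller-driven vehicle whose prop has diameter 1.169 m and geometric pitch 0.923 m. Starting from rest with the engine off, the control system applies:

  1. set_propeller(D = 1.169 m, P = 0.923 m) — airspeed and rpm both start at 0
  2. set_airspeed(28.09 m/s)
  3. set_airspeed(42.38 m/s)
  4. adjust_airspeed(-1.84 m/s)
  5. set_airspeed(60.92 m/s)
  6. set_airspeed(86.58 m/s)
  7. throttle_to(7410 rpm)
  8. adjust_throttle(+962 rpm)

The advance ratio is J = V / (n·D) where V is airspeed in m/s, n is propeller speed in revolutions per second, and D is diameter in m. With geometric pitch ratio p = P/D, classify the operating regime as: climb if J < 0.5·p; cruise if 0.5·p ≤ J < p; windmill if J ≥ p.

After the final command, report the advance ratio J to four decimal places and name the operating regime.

J = 0.5308, regime = cruise

set_propeller: D = 1.169 m, P = 0.923 m (p = P/D = 0.789564); state ← (V=0, rpm=0)
set_airspeed(28.09): V ← 28.09 m/s
set_airspeed(42.38): V ← 42.38 m/s
adjust_airspeed(-1.84): V ← 42.38 -1.84 = 40.54 m/s
set_airspeed(60.92): V ← 60.92 m/s
set_airspeed(86.58): V ← 86.58 m/s
throttle_to(7410): rpm ← 7410
adjust_throttle(+962): rpm ← 7410 +962 = 8372
final state: V = 86.58 m/s, rpm = 8372 → n = rpm/60 = 139.533333 rev/s
J = V / (n·D) = 86.58 / (139.533333 × 1.169) = 0.530793
regime bands: climb J<0.3948 | cruise [0.3948, 0.7896) | windmill J≥0.7896
J = 0.5308 → cruise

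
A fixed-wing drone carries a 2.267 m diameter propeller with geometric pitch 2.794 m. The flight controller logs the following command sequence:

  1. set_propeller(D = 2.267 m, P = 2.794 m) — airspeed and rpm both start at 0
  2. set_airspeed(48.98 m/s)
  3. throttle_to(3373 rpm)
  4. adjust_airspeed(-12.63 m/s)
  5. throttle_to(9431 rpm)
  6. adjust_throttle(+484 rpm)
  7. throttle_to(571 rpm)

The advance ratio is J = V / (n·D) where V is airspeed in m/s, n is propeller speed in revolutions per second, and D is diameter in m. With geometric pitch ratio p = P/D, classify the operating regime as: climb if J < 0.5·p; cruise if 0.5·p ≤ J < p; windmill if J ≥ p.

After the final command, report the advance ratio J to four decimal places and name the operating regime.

J = 1.6849, regime = windmill

set_propeller: D = 2.267 m, P = 2.794 m (p = P/D = 1.232466); state ← (V=0, rpm=0)
set_airspeed(48.98): V ← 48.98 m/s
throttle_to(3373): rpm ← 3373
adjust_airspeed(-12.63): V ← 48.98 -12.63 = 36.35 m/s
throttle_to(9431): rpm ← 9431
adjust_throttle(+484): rpm ← 9431 +484 = 9915
throttle_to(571): rpm ← 571
final state: V = 36.35 m/s, rpm = 571 → n = rpm/60 = 9.516667 rev/s
J = V / (n·D) = 36.35 / (9.516667 × 2.267) = 1.684876
regime bands: climb J<0.6162 | cruise [0.6162, 1.2325) | windmill J≥1.2325
J = 1.6849 → windmill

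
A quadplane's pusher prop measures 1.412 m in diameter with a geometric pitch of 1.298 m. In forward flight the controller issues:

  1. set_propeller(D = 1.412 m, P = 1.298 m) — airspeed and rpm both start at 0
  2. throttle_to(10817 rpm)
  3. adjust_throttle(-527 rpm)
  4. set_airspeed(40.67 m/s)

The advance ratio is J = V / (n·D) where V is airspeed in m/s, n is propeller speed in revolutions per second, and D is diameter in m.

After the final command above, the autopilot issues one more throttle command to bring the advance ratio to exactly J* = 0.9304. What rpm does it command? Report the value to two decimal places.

set_propeller: D = 1.412 m, P = 1.298 m (p = P/D = 0.919263); state ← (V=0, rpm=0)
throttle_to(10817): rpm ← 10817
adjust_throttle(-527): rpm ← 10817 -527 = 10290
set_airspeed(40.67): V ← 40.67 m/s
final state: V = 40.67 m/s, rpm = 10290 → n = rpm/60 = 171.500000 rev/s
target J* = 0.9304; solve J* = V/(n·D) for n: n = V/(J*·D) = 40.67/(0.9304 × 1.412) = 30.957777 rev/s
rpm = 60·n = 1857.466648

rpm = 1857.47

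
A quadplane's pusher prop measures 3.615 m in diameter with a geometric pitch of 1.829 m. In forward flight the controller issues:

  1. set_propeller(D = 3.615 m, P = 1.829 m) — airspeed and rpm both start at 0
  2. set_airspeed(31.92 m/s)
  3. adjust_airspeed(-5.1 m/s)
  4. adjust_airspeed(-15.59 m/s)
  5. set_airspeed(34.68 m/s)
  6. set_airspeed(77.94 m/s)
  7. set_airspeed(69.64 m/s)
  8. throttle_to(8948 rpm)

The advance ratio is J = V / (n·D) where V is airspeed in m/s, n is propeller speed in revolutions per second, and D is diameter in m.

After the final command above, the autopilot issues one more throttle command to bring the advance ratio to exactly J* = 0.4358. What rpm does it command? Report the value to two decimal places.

set_propeller: D = 3.615 m, P = 1.829 m (p = P/D = 0.505947); state ← (V=0, rpm=0)
set_airspeed(31.92): V ← 31.92 m/s
adjust_airspeed(-5.1): V ← 31.92 -5.1 = 26.82 m/s
adjust_airspeed(-15.59): V ← 26.82 -15.59 = 11.23 m/s
set_airspeed(34.68): V ← 34.68 m/s
set_airspeed(77.94): V ← 77.94 m/s
set_airspeed(69.64): V ← 69.64 m/s
throttle_to(8948): rpm ← 8948
final state: V = 69.64 m/s, rpm = 8948 → n = rpm/60 = 149.133333 rev/s
target J* = 0.4358; solve J* = V/(n·D) for n: n = V/(J*·D) = 69.64/(0.4358 × 3.615) = 44.204169 rev/s
rpm = 60·n = 2652.250166

rpm = 2652.25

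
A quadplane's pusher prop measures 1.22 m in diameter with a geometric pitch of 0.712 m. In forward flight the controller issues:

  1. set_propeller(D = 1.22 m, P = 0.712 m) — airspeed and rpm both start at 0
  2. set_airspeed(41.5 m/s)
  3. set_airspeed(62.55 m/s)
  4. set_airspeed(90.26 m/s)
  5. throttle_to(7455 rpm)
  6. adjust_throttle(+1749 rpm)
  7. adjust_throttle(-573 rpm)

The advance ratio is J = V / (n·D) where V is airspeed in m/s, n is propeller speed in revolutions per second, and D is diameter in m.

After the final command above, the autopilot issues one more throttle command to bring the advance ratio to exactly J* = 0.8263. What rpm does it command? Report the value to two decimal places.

rpm = 5372.16

set_propeller: D = 1.22 m, P = 0.712 m (p = P/D = 0.583607); state ← (V=0, rpm=0)
set_airspeed(41.5): V ← 41.5 m/s
set_airspeed(62.55): V ← 62.55 m/s
set_airspeed(90.26): V ← 90.26 m/s
throttle_to(7455): rpm ← 7455
adjust_throttle(+1749): rpm ← 7455 +1749 = 9204
adjust_throttle(-573): rpm ← 9204 -573 = 8631
final state: V = 90.26 m/s, rpm = 8631 → n = rpm/60 = 143.850000 rev/s
target J* = 0.8263; solve J* = V/(n·D) for n: n = V/(J*·D) = 90.26/(0.8263 × 1.22) = 89.536012 rev/s
rpm = 60·n = 5372.160709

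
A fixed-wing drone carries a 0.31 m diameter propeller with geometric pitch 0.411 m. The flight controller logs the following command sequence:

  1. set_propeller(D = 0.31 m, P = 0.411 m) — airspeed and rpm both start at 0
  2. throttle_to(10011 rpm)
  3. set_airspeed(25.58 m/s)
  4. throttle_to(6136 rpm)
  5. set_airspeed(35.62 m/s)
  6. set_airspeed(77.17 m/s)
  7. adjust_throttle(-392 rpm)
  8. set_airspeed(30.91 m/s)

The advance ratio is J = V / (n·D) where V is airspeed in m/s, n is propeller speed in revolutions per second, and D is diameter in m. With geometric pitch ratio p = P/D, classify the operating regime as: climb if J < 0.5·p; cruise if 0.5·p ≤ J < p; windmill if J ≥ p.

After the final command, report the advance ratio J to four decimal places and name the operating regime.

set_propeller: D = 0.31 m, P = 0.411 m (p = P/D = 1.325806); state ← (V=0, rpm=0)
throttle_to(10011): rpm ← 10011
set_airspeed(25.58): V ← 25.58 m/s
throttle_to(6136): rpm ← 6136
set_airspeed(35.62): V ← 35.62 m/s
set_airspeed(77.17): V ← 77.17 m/s
adjust_throttle(-392): rpm ← 6136 -392 = 5744
set_airspeed(30.91): V ← 30.91 m/s
final state: V = 30.91 m/s, rpm = 5744 → n = rpm/60 = 95.733333 rev/s
J = V / (n·D) = 30.91 / (95.733333 × 0.31) = 1.041536
regime bands: climb J<0.6629 | cruise [0.6629, 1.3258) | windmill J≥1.3258
J = 1.0415 → cruise

J = 1.0415, regime = cruise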